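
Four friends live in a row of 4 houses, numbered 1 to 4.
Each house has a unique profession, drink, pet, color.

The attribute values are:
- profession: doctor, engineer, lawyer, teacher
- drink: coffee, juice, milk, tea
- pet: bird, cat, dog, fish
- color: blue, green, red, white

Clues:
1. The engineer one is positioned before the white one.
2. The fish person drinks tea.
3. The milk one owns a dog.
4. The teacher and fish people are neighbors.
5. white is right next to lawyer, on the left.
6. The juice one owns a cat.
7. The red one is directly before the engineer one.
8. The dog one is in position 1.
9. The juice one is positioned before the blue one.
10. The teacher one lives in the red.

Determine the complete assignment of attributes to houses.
Solution:

House | Profession | Drink | Pet | Color
----------------------------------------
  1   | teacher | milk | dog | red
  2   | engineer | tea | fish | green
  3   | doctor | juice | cat | white
  4   | lawyer | coffee | bird | blue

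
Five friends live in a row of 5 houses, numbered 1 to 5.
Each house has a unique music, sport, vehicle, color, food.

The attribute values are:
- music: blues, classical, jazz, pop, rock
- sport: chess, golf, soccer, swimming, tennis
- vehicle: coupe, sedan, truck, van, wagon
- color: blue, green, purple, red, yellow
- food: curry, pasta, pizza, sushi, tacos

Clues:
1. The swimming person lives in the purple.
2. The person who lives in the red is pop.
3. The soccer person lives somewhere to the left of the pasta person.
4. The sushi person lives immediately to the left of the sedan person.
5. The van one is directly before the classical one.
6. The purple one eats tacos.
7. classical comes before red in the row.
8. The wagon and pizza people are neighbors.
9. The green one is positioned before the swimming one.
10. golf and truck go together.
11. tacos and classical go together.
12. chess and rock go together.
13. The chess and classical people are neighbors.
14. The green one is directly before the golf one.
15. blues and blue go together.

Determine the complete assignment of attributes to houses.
Solution:

House | Music | Sport | Vehicle | Color | Food
----------------------------------------------
  1   | jazz | soccer | wagon | green | curry
  2   | blues | golf | truck | blue | pizza
  3   | rock | chess | van | yellow | sushi
  4   | classical | swimming | sedan | purple | tacos
  5   | pop | tennis | coupe | red | pasta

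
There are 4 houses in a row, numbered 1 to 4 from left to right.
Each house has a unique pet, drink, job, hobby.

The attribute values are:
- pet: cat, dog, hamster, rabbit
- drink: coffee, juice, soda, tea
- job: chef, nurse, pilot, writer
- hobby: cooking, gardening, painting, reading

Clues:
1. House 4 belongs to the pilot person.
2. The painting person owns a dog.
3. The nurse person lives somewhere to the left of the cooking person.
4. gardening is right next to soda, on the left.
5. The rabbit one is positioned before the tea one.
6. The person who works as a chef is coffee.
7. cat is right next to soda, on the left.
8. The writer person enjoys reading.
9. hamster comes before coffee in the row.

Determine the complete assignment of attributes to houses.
Solution:

House | Pet | Drink | Job | Hobby
---------------------------------
  1   | cat | juice | nurse | gardening
  2   | hamster | soda | writer | reading
  3   | rabbit | coffee | chef | cooking
  4   | dog | tea | pilot | painting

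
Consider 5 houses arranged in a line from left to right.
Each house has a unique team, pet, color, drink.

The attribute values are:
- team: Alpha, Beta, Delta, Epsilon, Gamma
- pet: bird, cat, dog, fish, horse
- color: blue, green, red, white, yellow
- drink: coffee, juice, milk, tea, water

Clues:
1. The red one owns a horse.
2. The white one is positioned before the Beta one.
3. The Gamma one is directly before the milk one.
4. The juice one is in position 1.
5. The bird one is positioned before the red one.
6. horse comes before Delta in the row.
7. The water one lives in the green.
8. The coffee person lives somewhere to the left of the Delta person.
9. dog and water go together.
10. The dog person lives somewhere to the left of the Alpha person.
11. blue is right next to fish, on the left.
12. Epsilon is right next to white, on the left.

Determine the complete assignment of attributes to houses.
Solution:

House | Team | Pet | Color | Drink
----------------------------------
  1   | Epsilon | bird | blue | juice
  2   | Gamma | fish | white | coffee
  3   | Beta | horse | red | milk
  4   | Delta | dog | green | water
  5   | Alpha | cat | yellow | tea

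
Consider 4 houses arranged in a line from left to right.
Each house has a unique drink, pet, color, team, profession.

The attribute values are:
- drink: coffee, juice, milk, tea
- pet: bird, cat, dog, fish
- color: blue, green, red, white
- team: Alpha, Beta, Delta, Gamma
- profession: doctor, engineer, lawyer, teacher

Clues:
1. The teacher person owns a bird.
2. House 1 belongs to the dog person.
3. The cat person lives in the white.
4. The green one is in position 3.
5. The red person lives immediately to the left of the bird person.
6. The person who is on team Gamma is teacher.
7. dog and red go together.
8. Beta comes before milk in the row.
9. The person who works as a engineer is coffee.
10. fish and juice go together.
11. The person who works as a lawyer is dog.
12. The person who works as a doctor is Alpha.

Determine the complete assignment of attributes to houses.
Solution:

House | Drink | Pet | Color | Team | Profession
-----------------------------------------------
  1   | tea | dog | red | Beta | lawyer
  2   | milk | bird | blue | Gamma | teacher
  3   | juice | fish | green | Alpha | doctor
  4   | coffee | cat | white | Delta | engineer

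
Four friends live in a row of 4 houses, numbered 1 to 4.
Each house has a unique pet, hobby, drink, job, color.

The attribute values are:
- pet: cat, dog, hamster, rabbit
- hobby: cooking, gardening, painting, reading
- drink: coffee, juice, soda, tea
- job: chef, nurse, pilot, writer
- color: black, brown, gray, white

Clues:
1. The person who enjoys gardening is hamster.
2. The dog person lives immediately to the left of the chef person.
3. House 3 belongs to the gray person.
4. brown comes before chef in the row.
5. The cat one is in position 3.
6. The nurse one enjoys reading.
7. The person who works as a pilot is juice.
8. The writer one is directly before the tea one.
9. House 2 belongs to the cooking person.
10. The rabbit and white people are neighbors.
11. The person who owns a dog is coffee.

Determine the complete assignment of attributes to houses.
Solution:

House | Pet | Hobby | Drink | Job | Color
-----------------------------------------
  1   | rabbit | reading | soda | nurse | brown
  2   | dog | cooking | coffee | writer | white
  3   | cat | painting | tea | chef | gray
  4   | hamster | gardening | juice | pilot | black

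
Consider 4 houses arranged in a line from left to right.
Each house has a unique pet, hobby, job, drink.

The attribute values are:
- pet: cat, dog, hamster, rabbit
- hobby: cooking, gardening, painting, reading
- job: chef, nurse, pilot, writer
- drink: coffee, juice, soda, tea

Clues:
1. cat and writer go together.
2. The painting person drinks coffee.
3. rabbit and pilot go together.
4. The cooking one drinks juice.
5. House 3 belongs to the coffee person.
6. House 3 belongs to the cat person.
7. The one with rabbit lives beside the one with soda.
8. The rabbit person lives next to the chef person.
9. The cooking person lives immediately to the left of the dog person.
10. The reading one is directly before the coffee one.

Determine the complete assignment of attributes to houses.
Solution:

House | Pet | Hobby | Job | Drink
---------------------------------
  1   | rabbit | cooking | pilot | juice
  2   | dog | reading | chef | soda
  3   | cat | painting | writer | coffee
  4   | hamster | gardening | nurse | tea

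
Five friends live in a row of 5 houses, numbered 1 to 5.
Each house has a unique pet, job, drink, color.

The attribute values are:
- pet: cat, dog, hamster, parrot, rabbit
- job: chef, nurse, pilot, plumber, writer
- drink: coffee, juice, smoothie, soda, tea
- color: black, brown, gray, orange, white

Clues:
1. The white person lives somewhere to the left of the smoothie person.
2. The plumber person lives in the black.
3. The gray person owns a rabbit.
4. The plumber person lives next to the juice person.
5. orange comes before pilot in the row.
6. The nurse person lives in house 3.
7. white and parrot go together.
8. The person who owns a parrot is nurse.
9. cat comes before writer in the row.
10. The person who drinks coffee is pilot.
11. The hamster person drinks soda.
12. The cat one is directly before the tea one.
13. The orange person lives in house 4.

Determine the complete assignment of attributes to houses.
Solution:

House | Pet | Job | Drink | Color
---------------------------------
  1   | hamster | plumber | soda | black
  2   | cat | chef | juice | brown
  3   | parrot | nurse | tea | white
  4   | dog | writer | smoothie | orange
  5   | rabbit | pilot | coffee | gray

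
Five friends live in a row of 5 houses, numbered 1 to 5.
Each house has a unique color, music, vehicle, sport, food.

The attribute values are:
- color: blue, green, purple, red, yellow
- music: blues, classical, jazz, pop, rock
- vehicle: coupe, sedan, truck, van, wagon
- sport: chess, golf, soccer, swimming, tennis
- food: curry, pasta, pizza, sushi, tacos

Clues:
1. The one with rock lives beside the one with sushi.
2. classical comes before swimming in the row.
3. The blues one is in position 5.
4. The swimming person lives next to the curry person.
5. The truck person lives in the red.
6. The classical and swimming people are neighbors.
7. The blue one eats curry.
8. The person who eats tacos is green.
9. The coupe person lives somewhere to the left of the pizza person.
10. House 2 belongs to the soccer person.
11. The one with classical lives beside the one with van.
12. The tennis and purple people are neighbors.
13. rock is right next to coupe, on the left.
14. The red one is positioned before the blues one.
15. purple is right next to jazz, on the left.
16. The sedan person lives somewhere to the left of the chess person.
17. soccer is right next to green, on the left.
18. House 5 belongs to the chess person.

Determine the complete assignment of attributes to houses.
Solution:

House | Color | Music | Vehicle | Sport | Food
----------------------------------------------
  1   | red | rock | truck | tennis | pasta
  2   | purple | classical | coupe | soccer | sushi
  3   | green | jazz | van | swimming | tacos
  4   | blue | pop | sedan | golf | curry
  5   | yellow | blues | wagon | chess | pizza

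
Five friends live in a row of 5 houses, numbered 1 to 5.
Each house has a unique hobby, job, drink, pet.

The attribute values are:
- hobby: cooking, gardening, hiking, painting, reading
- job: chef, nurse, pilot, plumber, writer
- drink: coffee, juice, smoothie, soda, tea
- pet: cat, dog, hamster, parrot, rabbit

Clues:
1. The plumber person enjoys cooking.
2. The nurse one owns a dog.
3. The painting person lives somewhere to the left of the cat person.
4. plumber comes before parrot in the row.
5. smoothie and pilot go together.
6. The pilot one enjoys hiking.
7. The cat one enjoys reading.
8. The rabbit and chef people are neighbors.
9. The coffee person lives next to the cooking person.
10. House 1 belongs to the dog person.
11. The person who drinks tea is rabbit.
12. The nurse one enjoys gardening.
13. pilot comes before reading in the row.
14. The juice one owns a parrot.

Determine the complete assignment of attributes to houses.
Solution:

House | Hobby | Job | Drink | Pet
---------------------------------
  1   | gardening | nurse | coffee | dog
  2   | cooking | plumber | tea | rabbit
  3   | painting | chef | juice | parrot
  4   | hiking | pilot | smoothie | hamster
  5   | reading | writer | soda | cat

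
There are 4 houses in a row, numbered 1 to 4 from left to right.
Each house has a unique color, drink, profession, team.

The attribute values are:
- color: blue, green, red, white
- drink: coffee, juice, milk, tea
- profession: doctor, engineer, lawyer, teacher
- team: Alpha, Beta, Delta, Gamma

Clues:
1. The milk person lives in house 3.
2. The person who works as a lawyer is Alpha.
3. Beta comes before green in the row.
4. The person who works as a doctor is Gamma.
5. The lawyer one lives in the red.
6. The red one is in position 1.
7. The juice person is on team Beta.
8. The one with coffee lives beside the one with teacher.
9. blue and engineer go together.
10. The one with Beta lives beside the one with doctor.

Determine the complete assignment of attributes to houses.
Solution:

House | Color | Drink | Profession | Team
-----------------------------------------
  1   | red | coffee | lawyer | Alpha
  2   | white | juice | teacher | Beta
  3   | green | milk | doctor | Gamma
  4   | blue | tea | engineer | Delta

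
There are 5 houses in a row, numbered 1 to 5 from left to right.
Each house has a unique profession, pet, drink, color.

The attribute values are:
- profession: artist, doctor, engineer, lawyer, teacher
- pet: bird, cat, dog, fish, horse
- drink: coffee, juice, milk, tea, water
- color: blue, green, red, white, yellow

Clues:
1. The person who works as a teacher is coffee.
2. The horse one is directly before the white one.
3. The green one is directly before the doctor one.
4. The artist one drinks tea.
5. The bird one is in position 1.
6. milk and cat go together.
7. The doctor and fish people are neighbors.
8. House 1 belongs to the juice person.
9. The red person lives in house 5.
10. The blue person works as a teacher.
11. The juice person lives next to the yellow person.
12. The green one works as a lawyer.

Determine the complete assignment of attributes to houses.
Solution:

House | Profession | Pet | Drink | Color
----------------------------------------
  1   | lawyer | bird | juice | green
  2   | doctor | horse | water | yellow
  3   | artist | fish | tea | white
  4   | teacher | dog | coffee | blue
  5   | engineer | cat | milk | red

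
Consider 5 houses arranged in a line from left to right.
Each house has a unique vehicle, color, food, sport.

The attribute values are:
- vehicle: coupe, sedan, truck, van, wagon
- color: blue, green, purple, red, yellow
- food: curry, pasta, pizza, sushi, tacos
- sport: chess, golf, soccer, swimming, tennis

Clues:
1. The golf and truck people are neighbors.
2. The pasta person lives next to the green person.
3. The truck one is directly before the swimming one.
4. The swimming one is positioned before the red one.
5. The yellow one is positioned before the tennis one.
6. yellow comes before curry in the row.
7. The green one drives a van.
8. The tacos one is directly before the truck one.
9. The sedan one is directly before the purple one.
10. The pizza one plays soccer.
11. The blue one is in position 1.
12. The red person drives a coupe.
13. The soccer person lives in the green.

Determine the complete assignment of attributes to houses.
Solution:

House | Vehicle | Color | Food | Sport
--------------------------------------
  1   | sedan | blue | tacos | golf
  2   | truck | purple | sushi | chess
  3   | wagon | yellow | pasta | swimming
  4   | van | green | pizza | soccer
  5   | coupe | red | curry | tennis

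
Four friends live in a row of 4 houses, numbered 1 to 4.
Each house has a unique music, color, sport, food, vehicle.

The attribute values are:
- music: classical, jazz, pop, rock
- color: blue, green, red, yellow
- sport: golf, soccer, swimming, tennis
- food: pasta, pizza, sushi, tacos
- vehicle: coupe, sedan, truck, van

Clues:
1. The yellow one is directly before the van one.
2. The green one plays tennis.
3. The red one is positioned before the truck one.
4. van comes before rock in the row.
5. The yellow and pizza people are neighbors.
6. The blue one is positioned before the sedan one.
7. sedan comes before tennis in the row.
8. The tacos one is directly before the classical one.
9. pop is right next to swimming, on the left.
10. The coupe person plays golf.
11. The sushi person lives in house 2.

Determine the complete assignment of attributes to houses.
Solution:

House | Music | Color | Sport | Food | Vehicle
----------------------------------------------
  1   | pop | blue | golf | tacos | coupe
  2   | classical | yellow | swimming | sushi | sedan
  3   | jazz | red | soccer | pizza | van
  4   | rock | green | tennis | pasta | truck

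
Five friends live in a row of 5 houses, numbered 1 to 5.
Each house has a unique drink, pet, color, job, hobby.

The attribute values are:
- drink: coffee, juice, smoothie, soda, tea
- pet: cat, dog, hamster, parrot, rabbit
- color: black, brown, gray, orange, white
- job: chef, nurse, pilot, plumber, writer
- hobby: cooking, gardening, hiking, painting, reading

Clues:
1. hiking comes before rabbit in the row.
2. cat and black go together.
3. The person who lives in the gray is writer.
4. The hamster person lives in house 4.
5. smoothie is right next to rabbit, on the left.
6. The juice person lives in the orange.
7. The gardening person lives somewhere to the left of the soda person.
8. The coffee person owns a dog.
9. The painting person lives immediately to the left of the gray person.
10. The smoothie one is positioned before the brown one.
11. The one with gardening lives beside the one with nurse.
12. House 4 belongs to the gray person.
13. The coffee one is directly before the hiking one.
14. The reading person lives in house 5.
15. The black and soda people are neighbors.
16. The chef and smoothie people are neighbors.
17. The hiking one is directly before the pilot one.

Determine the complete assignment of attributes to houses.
Solution:

House | Drink | Pet | Color | Job | Hobby
-----------------------------------------
  1   | coffee | dog | white | chef | gardening
  2   | smoothie | cat | black | nurse | hiking
  3   | soda | rabbit | brown | pilot | painting
  4   | tea | hamster | gray | writer | cooking
  5   | juice | parrot | orange | plumber | reading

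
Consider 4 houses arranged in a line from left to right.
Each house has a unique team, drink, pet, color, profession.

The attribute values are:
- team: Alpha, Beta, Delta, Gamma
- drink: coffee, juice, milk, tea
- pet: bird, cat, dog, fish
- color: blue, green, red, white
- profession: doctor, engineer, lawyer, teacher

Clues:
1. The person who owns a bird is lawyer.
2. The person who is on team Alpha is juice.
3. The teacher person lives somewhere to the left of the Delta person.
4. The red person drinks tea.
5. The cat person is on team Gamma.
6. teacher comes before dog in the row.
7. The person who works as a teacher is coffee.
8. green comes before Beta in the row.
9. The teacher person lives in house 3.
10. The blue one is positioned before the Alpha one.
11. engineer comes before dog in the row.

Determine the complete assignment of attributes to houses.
Solution:

House | Team | Drink | Pet | Color | Profession
-----------------------------------------------
  1   | Gamma | milk | cat | blue | engineer
  2   | Alpha | juice | bird | green | lawyer
  3   | Beta | coffee | fish | white | teacher
  4   | Delta | tea | dog | red | doctor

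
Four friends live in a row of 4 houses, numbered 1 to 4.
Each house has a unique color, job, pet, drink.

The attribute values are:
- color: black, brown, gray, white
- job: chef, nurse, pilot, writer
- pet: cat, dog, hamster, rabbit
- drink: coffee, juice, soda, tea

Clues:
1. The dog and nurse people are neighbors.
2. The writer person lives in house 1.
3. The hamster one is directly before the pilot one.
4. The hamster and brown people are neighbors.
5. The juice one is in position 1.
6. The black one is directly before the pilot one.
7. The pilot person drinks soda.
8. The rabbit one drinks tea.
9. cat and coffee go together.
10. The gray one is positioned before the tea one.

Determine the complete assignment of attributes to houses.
Solution:

House | Color | Job | Pet | Drink
---------------------------------
  1   | black | writer | hamster | juice
  2   | brown | pilot | dog | soda
  3   | gray | nurse | cat | coffee
  4   | white | chef | rabbit | tea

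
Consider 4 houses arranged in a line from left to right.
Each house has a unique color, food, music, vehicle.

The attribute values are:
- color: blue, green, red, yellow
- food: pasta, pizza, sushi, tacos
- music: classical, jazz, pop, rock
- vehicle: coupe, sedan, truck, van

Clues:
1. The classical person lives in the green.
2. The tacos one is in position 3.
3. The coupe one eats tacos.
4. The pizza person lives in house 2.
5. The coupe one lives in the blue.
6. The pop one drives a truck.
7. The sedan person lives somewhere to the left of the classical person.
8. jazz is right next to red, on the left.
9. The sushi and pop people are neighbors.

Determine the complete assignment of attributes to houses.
Solution:

House | Color | Food | Music | Vehicle
--------------------------------------
  1   | yellow | sushi | jazz | sedan
  2   | red | pizza | pop | truck
  3   | blue | tacos | rock | coupe
  4   | green | pasta | classical | van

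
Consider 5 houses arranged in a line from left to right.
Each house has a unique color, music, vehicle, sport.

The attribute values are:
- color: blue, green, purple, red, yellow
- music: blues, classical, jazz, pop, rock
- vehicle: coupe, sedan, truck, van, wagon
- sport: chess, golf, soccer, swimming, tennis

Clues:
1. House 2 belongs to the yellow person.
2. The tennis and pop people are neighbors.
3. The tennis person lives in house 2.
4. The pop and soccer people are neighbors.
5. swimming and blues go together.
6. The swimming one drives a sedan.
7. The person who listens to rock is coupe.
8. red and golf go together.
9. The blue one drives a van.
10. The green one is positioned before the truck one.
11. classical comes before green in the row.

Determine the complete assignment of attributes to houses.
Solution:

House | Color | Music | Vehicle | Sport
---------------------------------------
  1   | purple | blues | sedan | swimming
  2   | yellow | classical | wagon | tennis
  3   | blue | pop | van | chess
  4   | green | rock | coupe | soccer
  5   | red | jazz | truck | golf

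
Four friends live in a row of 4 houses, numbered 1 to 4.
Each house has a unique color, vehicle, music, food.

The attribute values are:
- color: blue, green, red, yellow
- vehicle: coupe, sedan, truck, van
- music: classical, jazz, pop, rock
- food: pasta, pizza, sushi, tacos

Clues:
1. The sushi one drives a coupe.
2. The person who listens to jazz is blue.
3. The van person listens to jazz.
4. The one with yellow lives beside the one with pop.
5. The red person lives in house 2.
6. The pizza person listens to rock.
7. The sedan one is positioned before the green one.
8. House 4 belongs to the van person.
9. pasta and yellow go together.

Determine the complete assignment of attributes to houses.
Solution:

House | Color | Vehicle | Music | Food
--------------------------------------
  1   | yellow | sedan | classical | pasta
  2   | red | coupe | pop | sushi
  3   | green | truck | rock | pizza
  4   | blue | van | jazz | tacos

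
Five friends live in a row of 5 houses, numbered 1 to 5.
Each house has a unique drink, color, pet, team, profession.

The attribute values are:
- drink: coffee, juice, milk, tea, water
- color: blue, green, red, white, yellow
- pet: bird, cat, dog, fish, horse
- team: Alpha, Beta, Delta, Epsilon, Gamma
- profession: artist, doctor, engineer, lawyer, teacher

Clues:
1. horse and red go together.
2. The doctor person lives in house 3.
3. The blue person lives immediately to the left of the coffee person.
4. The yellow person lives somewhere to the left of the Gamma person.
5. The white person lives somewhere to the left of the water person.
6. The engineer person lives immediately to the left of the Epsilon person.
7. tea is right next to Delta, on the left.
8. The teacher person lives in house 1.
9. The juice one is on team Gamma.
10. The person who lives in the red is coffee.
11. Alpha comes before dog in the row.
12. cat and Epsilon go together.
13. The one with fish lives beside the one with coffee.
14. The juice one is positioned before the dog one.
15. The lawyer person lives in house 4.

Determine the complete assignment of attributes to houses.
Solution:

House | Drink | Color | Pet | Team | Profession
-----------------------------------------------
  1   | tea | blue | fish | Alpha | teacher
  2   | coffee | red | horse | Delta | engineer
  3   | milk | yellow | cat | Epsilon | doctor
  4   | juice | white | bird | Gamma | lawyer
  5   | water | green | dog | Beta | artist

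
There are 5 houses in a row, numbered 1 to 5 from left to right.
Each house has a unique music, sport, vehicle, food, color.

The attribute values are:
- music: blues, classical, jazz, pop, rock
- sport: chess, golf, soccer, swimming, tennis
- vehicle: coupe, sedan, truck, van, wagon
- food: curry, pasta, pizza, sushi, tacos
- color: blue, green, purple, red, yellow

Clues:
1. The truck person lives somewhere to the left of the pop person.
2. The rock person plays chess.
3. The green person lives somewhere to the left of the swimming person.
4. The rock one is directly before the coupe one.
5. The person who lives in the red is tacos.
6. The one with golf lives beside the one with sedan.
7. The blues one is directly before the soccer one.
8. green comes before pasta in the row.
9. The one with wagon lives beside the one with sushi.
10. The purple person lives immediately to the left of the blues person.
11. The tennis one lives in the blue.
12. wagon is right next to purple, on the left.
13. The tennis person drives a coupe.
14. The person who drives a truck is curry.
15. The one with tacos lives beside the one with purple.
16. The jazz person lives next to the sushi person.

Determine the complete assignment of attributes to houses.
Solution:

House | Music | Sport | Vehicle | Food | Color
----------------------------------------------
  1   | jazz | golf | wagon | tacos | red
  2   | rock | chess | sedan | sushi | purple
  3   | blues | tennis | coupe | pizza | blue
  4   | classical | soccer | truck | curry | green
  5   | pop | swimming | van | pasta | yellow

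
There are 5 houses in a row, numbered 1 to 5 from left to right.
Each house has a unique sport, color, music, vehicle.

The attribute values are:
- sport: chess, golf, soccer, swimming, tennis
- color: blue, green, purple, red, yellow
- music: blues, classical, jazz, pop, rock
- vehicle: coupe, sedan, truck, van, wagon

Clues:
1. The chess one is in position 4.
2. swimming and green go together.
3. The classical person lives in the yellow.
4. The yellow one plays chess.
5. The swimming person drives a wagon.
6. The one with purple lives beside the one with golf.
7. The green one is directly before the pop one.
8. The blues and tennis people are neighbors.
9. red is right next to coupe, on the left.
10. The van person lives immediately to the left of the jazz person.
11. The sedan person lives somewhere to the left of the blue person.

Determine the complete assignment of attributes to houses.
Solution:

House | Sport | Color | Music | Vehicle
---------------------------------------
  1   | swimming | green | blues | wagon
  2   | tennis | purple | pop | van
  3   | golf | red | jazz | sedan
  4   | chess | yellow | classical | coupe
  5   | soccer | blue | rock | truck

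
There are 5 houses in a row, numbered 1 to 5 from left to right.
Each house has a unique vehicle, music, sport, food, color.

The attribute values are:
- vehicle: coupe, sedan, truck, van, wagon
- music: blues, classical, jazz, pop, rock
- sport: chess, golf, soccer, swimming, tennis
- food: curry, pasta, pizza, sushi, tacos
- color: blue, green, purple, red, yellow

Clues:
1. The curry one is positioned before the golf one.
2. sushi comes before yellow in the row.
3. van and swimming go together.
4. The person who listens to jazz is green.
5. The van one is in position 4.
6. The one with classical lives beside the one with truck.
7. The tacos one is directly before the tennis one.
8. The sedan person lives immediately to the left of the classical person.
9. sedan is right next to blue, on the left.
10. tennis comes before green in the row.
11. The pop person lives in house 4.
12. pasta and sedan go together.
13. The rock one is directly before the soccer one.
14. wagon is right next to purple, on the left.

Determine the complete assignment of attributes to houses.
Solution:

House | Vehicle | Music | Sport | Food | Color
----------------------------------------------
  1   | sedan | rock | chess | pasta | red
  2   | wagon | classical | soccer | tacos | blue
  3   | truck | blues | tennis | sushi | purple
  4   | van | pop | swimming | curry | yellow
  5   | coupe | jazz | golf | pizza | green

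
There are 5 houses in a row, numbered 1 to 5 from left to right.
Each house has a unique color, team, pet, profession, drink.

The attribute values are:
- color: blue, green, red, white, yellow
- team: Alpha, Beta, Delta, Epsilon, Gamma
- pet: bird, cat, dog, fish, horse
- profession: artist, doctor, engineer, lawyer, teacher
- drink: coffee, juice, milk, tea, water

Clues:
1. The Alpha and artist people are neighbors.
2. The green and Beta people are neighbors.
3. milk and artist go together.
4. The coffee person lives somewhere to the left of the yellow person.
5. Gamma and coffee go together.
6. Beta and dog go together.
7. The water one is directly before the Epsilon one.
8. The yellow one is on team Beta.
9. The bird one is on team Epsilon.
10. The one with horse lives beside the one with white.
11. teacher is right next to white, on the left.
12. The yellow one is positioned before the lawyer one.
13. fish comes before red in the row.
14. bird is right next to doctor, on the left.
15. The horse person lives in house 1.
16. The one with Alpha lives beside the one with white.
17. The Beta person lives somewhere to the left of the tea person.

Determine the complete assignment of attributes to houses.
Solution:

House | Color | Team | Pet | Profession | Drink
-----------------------------------------------
  1   | blue | Alpha | horse | teacher | water
  2   | white | Epsilon | bird | artist | milk
  3   | green | Gamma | fish | doctor | coffee
  4   | yellow | Beta | dog | engineer | juice
  5   | red | Delta | cat | lawyer | tea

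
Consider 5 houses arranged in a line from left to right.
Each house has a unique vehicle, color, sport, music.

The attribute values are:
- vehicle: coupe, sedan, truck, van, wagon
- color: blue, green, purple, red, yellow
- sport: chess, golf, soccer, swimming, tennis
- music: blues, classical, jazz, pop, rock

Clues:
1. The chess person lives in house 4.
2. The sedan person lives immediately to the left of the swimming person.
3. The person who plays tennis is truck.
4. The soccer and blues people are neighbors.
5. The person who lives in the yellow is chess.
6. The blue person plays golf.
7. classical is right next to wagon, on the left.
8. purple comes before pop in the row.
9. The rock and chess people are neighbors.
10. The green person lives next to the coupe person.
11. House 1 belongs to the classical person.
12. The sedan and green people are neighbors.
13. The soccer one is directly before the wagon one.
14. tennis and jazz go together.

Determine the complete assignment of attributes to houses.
Solution:

House | Vehicle | Color | Sport | Music
---------------------------------------
  1   | sedan | purple | soccer | classical
  2   | wagon | green | swimming | blues
  3   | coupe | blue | golf | rock
  4   | van | yellow | chess | pop
  5   | truck | red | tennis | jazz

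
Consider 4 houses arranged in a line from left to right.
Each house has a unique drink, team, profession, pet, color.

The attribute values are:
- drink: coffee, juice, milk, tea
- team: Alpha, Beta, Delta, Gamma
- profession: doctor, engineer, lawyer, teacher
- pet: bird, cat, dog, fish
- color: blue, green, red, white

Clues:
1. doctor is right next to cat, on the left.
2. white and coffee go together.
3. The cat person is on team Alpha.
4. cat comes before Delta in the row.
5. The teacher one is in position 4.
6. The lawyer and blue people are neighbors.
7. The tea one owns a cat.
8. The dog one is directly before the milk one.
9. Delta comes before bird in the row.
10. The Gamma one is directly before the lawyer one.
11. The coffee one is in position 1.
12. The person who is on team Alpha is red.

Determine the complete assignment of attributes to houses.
Solution:

House | Drink | Team | Profession | Pet | Color
-----------------------------------------------
  1   | coffee | Gamma | doctor | fish | white
  2   | tea | Alpha | lawyer | cat | red
  3   | juice | Delta | engineer | dog | blue
  4   | milk | Beta | teacher | bird | green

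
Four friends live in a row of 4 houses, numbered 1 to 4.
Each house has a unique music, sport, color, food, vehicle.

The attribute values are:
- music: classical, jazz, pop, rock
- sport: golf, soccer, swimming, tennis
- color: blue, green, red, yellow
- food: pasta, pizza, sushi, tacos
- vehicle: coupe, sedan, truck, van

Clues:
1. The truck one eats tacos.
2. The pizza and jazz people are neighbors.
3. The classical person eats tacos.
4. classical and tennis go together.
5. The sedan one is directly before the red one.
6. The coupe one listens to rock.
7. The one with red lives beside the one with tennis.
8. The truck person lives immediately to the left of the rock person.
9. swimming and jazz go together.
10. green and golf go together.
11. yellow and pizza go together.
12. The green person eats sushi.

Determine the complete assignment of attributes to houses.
Solution:

House | Music | Sport | Color | Food | Vehicle
----------------------------------------------
  1   | pop | soccer | yellow | pizza | sedan
  2   | jazz | swimming | red | pasta | van
  3   | classical | tennis | blue | tacos | truck
  4   | rock | golf | green | sushi | coupe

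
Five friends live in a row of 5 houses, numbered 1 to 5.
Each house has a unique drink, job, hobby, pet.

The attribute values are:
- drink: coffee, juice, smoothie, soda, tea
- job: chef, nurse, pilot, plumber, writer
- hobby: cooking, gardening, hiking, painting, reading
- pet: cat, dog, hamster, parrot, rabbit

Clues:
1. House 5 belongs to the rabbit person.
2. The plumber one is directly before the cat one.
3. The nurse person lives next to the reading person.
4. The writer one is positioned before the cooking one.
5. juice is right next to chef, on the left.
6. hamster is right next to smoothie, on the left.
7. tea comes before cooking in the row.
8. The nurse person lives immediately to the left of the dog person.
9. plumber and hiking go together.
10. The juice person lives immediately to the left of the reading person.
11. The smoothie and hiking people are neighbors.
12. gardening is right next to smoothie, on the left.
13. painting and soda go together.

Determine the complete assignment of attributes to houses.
Solution:

House | Drink | Job | Hobby | Pet
---------------------------------
  1   | juice | nurse | gardening | hamster
  2   | smoothie | chef | reading | dog
  3   | tea | plumber | hiking | parrot
  4   | soda | writer | painting | cat
  5   | coffee | pilot | cooking | rabbit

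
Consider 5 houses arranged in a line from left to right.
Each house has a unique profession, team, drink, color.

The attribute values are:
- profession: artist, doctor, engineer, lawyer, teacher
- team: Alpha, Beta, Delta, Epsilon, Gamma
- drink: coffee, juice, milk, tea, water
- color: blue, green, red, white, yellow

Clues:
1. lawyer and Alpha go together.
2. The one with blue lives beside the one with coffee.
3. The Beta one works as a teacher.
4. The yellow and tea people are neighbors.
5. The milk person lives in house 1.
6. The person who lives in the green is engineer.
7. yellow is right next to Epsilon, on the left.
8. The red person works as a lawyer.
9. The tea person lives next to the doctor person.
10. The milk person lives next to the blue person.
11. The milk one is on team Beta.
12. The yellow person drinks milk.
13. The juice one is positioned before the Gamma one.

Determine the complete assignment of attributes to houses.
Solution:

House | Profession | Team | Drink | Color
-----------------------------------------
  1   | teacher | Beta | milk | yellow
  2   | artist | Epsilon | tea | blue
  3   | doctor | Delta | coffee | white
  4   | lawyer | Alpha | juice | red
  5   | engineer | Gamma | water | green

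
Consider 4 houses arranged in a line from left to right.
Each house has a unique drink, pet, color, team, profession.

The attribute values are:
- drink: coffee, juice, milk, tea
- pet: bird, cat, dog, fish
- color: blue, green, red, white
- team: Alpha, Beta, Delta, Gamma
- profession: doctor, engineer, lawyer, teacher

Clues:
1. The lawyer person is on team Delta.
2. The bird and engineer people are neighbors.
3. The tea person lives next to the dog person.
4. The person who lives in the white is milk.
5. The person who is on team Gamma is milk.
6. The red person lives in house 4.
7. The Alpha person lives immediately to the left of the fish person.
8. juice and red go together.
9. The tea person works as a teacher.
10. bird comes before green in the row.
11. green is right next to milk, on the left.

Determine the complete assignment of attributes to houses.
Solution:

House | Drink | Pet | Color | Team | Profession
-----------------------------------------------
  1   | tea | bird | blue | Beta | teacher
  2   | coffee | dog | green | Alpha | engineer
  3   | milk | fish | white | Gamma | doctor
  4   | juice | cat | red | Delta | lawyer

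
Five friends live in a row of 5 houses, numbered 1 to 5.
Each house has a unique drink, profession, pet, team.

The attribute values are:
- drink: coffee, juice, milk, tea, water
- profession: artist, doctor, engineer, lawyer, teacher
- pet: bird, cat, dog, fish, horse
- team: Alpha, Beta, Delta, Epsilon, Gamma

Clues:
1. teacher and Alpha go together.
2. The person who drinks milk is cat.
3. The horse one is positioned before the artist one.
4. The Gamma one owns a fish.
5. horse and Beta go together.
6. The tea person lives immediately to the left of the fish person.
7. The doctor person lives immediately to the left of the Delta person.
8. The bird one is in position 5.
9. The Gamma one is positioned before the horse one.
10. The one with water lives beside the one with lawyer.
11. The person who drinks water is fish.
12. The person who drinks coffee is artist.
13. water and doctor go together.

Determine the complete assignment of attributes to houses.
Solution:

House | Drink | Profession | Pet | Team
---------------------------------------
  1   | tea | teacher | dog | Alpha
  2   | water | doctor | fish | Gamma
  3   | milk | lawyer | cat | Delta
  4   | juice | engineer | horse | Beta
  5   | coffee | artist | bird | Epsilon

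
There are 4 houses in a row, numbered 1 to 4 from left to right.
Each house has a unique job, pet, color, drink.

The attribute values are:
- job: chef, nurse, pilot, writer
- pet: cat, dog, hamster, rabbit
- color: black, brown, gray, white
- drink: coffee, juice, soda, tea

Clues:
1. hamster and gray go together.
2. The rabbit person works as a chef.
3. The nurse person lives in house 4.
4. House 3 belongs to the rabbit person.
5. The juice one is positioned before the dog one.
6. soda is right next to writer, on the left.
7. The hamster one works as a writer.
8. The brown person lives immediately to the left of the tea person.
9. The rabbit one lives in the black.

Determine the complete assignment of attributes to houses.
Solution:

House | Job | Pet | Color | Drink
---------------------------------
  1   | pilot | cat | brown | soda
  2   | writer | hamster | gray | tea
  3   | chef | rabbit | black | juice
  4   | nurse | dog | white | coffee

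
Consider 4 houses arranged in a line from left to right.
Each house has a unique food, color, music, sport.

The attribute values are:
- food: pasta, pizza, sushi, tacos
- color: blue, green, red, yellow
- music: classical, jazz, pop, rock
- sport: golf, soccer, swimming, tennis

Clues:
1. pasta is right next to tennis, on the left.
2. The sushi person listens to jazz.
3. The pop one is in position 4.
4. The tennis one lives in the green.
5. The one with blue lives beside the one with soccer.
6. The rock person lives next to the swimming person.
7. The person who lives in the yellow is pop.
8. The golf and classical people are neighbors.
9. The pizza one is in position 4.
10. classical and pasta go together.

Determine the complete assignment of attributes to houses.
Solution:

House | Food | Color | Music | Sport
------------------------------------
  1   | sushi | blue | jazz | golf
  2   | pasta | red | classical | soccer
  3   | tacos | green | rock | tennis
  4   | pizza | yellow | pop | swimming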